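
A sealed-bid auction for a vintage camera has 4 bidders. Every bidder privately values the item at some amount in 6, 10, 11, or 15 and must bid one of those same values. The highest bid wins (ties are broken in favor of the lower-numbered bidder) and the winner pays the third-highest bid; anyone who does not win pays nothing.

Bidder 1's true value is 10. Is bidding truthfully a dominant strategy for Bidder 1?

No

Consider the case where Bidder 2 bids 6, Bidder 3 bids 6 and Bidder 4 bids 11.
Truthful bid 10: loses, pays 0, utility 0.
Bid 11 instead: wins, pays 6, utility 10 - 6 = 4.
Since 4 > 0, bidding 11 is strictly better here, so truthful bidding is not dominant.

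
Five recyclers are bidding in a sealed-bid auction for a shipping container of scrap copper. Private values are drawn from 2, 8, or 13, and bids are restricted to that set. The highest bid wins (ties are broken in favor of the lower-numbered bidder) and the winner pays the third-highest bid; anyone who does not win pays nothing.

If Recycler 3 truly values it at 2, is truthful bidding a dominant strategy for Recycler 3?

Yes

Check each profile of the others' bids and compare truth against every alternative bid.
Others bid (2, 2, 8, 8): truth gives 0, best alternative gives -6.
Others bid (2, 2, 2, 2): truth gives 0, best alternative gives 0.
Others bid (2, 2, 2, 8): truth gives 0, best alternative gives 0.
Others bid (2, 2, 2, 13): truth gives 0, best alternative gives 0.
Others bid (2, 2, 8, 2): truth gives 0, best alternative gives 0.
Others bid (2, 2, 8, 13): truth gives 0, best alternative gives 0.
(Remaining 75 profiles checked similarly; truth is weakly best in each.)
In every case the truthful bid is at least as good as any alternative, so it is a dominant strategy.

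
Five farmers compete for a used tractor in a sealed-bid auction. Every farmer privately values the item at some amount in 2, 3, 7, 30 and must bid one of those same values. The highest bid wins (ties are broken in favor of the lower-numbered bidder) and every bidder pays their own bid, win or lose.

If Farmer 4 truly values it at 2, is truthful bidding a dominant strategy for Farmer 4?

No

Consider the case where Farmer 1 bids 2, Farmer 2 bids 2, Farmer 3 bids 2 and Farmer 5 bids 2.
Truthful bid 2: loses but pays 2, utility -2.
Bid 3 instead: wins, pays 3, utility 2 - 3 = -1.
Since -1 > -2, bidding 3 is strictly better here, so truthful bidding is not dominant.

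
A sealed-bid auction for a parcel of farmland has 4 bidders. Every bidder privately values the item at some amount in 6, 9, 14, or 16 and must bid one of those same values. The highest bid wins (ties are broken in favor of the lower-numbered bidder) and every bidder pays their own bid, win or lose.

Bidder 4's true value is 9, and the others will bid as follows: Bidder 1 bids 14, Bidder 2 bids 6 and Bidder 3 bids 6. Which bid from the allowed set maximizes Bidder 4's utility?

Bid 6: loses but pays 6, utility -6.
Bid 9: loses but pays 9, utility -9.
Bid 14: loses but pays 14, utility -14.
Bid 16: wins, pays 16, utility 9 - 16 = -7.
The best choice is 6 with utility -6.

6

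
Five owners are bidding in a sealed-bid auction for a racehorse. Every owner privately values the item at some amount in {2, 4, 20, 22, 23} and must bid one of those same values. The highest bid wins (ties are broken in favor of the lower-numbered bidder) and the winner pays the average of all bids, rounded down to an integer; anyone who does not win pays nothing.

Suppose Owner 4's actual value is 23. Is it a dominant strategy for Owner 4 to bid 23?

Consider the case where Owner 1 bids 2, Owner 2 bids 2, Owner 3 bids 2 and Owner 5 bids 2.
Truthful bid 23: wins, pays 6, utility 23 - 6 = 17.
Bid 4 instead: wins, pays 2, utility 23 - 2 = 21.
Since 21 > 17, bidding 4 is strictly better here, so truthful bidding is not dominant.

No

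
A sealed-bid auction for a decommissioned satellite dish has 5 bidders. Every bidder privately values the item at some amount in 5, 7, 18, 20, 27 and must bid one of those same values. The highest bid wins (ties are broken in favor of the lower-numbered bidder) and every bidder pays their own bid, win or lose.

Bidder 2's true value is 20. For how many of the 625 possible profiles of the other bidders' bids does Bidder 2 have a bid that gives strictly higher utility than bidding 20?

Others bid (5, 5, 5, 5): truth gives 0; bid 7 gives 13 > 0. Violating.
Others bid (5, 5, 5, 7): truth gives 0; bid 7 gives 13 > 0. Violating.
Others bid (5, 5, 5, 18): truth gives 0; bid 18 gives 2 > 0. Violating.
Others bid (5, 5, 5, 27): truth gives -20; bid 5 gives -5 > -20. Violating.
Others bid (5, 5, 5, 20): truth gives 0; no alternative beats it.
Others bid (5, 5, 7, 20): truth gives 0; no alternative beats it.
(Checking all 625 profiles: 487 have a profitable deviation, 138 do not.)

487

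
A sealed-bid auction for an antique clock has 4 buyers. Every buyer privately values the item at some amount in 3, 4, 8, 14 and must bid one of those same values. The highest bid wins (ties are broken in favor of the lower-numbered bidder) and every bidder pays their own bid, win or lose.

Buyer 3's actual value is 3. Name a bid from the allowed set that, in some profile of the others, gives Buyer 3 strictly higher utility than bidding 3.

4

Suppose Buyer 1 bids 3, Buyer 2 bids 3 and Buyer 4 bids 3.
Bid 3: loses but pays 3, utility -3.
Bid 4: wins, pays 4, utility 3 - 4 = -1.
So bidding 4 beats truth here (-1 > -3).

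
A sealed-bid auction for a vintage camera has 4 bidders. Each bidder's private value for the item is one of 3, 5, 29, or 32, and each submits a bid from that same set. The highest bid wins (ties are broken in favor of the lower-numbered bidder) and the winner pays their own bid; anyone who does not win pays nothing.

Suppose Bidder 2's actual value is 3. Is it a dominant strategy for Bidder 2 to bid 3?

Yes

Check each profile of the others' bids and compare truth against every alternative bid.
Others bid (3, 3, 3): truth gives 0, best alternative gives -2.
Others bid (3, 3, 5): truth gives 0, best alternative gives -2.
Others bid (3, 5, 3): truth gives 0, best alternative gives -2.
Others bid (3, 5, 5): truth gives 0, best alternative gives -2.
Others bid (3, 3, 29): truth gives 0, best alternative gives 0.
Others bid (3, 3, 32): truth gives 0, best alternative gives 0.
(Remaining 58 profiles checked similarly; truth is weakly best in each.)
In every case the truthful bid is at least as good as any alternative, so it is a dominant strategy.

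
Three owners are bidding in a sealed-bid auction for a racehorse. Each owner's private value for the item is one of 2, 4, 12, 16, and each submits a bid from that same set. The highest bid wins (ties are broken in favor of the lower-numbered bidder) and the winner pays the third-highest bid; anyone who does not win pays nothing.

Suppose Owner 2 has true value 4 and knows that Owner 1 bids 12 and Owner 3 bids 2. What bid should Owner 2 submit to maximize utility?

16

Bid 2: loses, pays 0, utility 0.
Bid 4: loses, pays 0, utility 0.
Bid 12: loses, pays 0, utility 0.
Bid 16: wins, pays 2, utility 4 - 2 = 2.
The best choice is 16 with utility 2.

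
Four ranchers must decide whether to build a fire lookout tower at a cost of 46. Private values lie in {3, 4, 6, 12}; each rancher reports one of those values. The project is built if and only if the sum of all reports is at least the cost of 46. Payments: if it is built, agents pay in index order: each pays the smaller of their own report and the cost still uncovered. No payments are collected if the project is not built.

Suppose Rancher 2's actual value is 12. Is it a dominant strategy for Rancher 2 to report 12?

Yes

Check each profile of the others' reports and compare truth against every alternative report.
Others report (3, 3, 3): truth gives 0, best alternative gives 0.
Others report (3, 3, 4): truth gives 0, best alternative gives 0.
Others report (3, 3, 6): truth gives 0, best alternative gives 0.
Others report (3, 3, 12): truth gives 0, best alternative gives 0.
Others report (3, 4, 3): truth gives 0, best alternative gives 0.
Others report (3, 4, 4): truth gives 0, best alternative gives 0.
(Remaining 58 profiles checked similarly; truth is weakly best in each.)
In every case the truthful report is at least as good as any alternative, so it is a dominant strategy.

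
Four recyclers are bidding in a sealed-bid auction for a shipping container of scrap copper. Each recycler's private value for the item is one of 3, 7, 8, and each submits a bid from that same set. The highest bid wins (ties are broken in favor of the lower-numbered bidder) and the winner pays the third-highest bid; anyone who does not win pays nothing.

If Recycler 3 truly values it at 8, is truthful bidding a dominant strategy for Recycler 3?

Check each profile of the others' bids and compare truth against every alternative bid.
Others bid (3, 3, 8): truth gives 5, best alternative gives 0.
Others bid (3, 7, 3): truth gives 5, best alternative gives 0.
Others bid (7, 3, 3): truth gives 5, best alternative gives 0.
Others bid (3, 7, 7): truth gives 1, best alternative gives 0.
Others bid (3, 7, 8): truth gives 1, best alternative gives 0.
Others bid (7, 3, 7): truth gives 1, best alternative gives 0.
(Remaining 21 profiles checked similarly; truth is weakly best in each.)
In every case the truthful bid is at least as good as any alternative, so it is a dominant strategy.

Yes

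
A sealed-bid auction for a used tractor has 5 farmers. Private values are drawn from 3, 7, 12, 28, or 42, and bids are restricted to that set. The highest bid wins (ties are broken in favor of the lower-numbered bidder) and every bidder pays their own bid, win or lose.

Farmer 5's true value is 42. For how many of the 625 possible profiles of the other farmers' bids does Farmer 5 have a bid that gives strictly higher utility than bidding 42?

Others bid (3, 3, 3, 3): truth gives 0; bid 7 gives 35 > 0. Violating.
Others bid (3, 3, 3, 7): truth gives 0; bid 12 gives 30 > 0. Violating.
Others bid (3, 3, 3, 12): truth gives 0; bid 28 gives 14 > 0. Violating.
Others bid (3, 3, 3, 42): truth gives -42; bid 3 gives -3 > -42. Violating.
Others bid (3, 3, 3, 28): truth gives 0; no alternative beats it.
Others bid (3, 3, 7, 28): truth gives 0; no alternative beats it.
(Checking all 625 profiles: 450 have a profitable deviation, 175 do not.)

450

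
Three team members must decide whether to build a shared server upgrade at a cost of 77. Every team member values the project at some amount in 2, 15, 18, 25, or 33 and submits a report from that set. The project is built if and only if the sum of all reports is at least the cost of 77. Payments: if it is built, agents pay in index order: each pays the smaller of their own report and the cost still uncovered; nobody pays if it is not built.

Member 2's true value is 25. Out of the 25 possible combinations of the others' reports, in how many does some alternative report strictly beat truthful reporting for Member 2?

Others report (33, 33): truth gives 0; report 15 gives 10 > 0. Violating.
Others report (2, 2): truth gives 0; no alternative beats it.
Others report (2, 15): truth gives 0; no alternative beats it.
(Checking all 25 profiles: 1 has a profitable deviation, 24 do not.)

1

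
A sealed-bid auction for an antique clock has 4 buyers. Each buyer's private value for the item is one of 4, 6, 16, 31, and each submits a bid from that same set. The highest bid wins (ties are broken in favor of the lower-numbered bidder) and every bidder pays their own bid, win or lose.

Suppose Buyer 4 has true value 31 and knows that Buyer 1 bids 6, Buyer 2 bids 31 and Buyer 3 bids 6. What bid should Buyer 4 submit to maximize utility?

Bid 4: loses but pays 4, utility -4.
Bid 6: loses but pays 6, utility -6.
Bid 16: loses but pays 16, utility -16.
Bid 31: loses but pays 31, utility -31.
The best choice is 4 with utility -4.

4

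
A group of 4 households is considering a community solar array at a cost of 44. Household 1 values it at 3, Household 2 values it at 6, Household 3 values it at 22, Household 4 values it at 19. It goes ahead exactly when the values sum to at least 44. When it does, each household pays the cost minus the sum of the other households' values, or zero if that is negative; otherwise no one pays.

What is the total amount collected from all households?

29

Total value 50 ≥ cost 44, so it is built.
Household 1: others sum to 47; max(0, 44 - 47) = 0.
Household 2: others sum to 44; max(0, 44 - 44) = 0.
Household 3: others sum to 28; max(0, 44 - 28) = 16.
Household 4: others sum to 31; max(0, 44 - 31) = 13.
Total collected = 0 + 0 + 16 + 13 = 29.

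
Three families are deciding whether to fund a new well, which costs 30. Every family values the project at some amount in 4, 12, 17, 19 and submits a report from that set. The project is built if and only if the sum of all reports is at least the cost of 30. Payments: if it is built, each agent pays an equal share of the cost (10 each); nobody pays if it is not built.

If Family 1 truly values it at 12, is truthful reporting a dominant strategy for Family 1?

No

Consider the case where Family 2 reports 4 and Family 3 reports 12.
Truthful report 12: project not built, utility 0.
Report 17 instead: project built, pays 10, utility 12 - 10 = 2.
Since 2 > 0, reporting 17 is strictly better here, so truthful reporting is not dominant.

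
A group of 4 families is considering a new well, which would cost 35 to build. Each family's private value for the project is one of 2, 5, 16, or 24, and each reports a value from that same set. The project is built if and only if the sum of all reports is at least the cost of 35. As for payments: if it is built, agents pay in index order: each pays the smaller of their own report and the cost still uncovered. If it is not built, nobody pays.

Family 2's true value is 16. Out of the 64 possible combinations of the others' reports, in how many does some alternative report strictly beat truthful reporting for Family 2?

Others report (2, 5, 24): truth gives 0; report 5 gives 11 > 0. Violating.
Others report (2, 16, 16): truth gives 0; report 2 gives 14 > 0. Violating.
Others report (2, 16, 24): truth gives 0; report 2 gives 14 > 0. Violating.
Others report (2, 24, 5): truth gives 0; report 5 gives 11 > 0. Violating.
Others report (2, 2, 2): truth gives 0; no alternative beats it.
Others report (2, 2, 5): truth gives 0; no alternative beats it.
(Checking all 64 profiles: 41 have a profitable deviation, 23 do not.)

41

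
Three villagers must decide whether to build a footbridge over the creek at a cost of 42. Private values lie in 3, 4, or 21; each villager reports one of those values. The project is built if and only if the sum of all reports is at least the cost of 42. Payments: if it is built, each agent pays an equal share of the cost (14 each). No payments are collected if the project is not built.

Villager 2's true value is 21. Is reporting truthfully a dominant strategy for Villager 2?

Check each profile of the others' reports and compare truth against every alternative report.
Others report (3, 21): truth gives 7, best alternative gives 0.
Others report (4, 21): truth gives 7, best alternative gives 0.
Others report (21, 3): truth gives 7, best alternative gives 0.
Others report (21, 4): truth gives 7, best alternative gives 0.
Others report (21, 21): truth gives 7, best alternative gives 7.
Others report (3, 3): truth gives 0, best alternative gives 0.
(Remaining 3 profiles checked similarly; truth is weakly best in each.)
In every case the truthful report is at least as good as any alternative, so it is a dominant strategy.

Yes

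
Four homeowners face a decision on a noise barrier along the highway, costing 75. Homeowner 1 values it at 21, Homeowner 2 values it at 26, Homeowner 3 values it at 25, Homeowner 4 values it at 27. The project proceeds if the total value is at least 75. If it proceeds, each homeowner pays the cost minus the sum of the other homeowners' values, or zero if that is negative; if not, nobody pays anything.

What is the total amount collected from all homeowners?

Total value 99 ≥ cost 75, so it is built.
Homeowner 1: others sum to 78; max(0, 75 - 78) = 0.
Homeowner 2: others sum to 73; max(0, 75 - 73) = 2.
Homeowner 3: others sum to 74; max(0, 75 - 74) = 1.
Homeowner 4: others sum to 72; max(0, 75 - 72) = 3.
Total collected = 0 + 2 + 1 + 3 = 6.

6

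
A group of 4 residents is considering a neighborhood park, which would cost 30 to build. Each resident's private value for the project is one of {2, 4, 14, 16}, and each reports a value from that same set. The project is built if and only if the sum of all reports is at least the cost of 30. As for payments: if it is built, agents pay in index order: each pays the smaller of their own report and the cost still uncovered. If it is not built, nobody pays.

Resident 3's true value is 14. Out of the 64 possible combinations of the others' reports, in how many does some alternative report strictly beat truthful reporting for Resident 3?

Others report (2, 14, 14): truth gives 0; report 2 gives 12 > 0. Violating.
Others report (2, 14, 16): truth gives 0; report 2 gives 12 > 0. Violating.
Others report (2, 16, 14): truth gives 2; report 2 gives 12 > 2. Violating.
Others report (2, 16, 16): truth gives 2; report 2 gives 12 > 2. Violating.
Others report (2, 2, 2): truth gives 0; no alternative beats it.
Others report (2, 2, 4): truth gives 0; no alternative beats it.
(Checking all 64 profiles: 16 have a profitable deviation, 48 do not.)

16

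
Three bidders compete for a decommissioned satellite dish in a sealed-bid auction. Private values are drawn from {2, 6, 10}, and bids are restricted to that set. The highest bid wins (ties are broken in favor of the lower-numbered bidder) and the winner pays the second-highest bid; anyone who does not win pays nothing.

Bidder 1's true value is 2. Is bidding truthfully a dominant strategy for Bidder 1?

Yes

Check each profile of the others' bids and compare truth against every alternative bid.
Others bid (2, 6): truth gives 0, best alternative gives -4.
Others bid (6, 2): truth gives 0, best alternative gives -4.
Others bid (6, 6): truth gives 0, best alternative gives -4.
Others bid (2, 2): truth gives 0, best alternative gives 0.
Others bid (2, 10): truth gives 0, best alternative gives 0.
Others bid (6, 10): truth gives 0, best alternative gives 0.
(Remaining 3 profiles checked similarly; truth is weakly best in each.)
In every case the truthful bid is at least as good as any alternative, so it is a dominant strategy.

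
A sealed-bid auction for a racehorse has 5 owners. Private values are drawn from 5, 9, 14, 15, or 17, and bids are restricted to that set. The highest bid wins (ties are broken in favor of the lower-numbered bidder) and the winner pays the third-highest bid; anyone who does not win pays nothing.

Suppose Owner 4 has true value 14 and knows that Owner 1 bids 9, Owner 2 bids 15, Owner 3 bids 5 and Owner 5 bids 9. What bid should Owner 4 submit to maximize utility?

17

Bid 5: loses, pays 0, utility 0.
Bid 9: loses, pays 0, utility 0.
Bid 14: loses, pays 0, utility 0.
Bid 15: loses, pays 0, utility 0.
Bid 17: wins, pays 9, utility 14 - 9 = 5.
The best choice is 17 with utility 5.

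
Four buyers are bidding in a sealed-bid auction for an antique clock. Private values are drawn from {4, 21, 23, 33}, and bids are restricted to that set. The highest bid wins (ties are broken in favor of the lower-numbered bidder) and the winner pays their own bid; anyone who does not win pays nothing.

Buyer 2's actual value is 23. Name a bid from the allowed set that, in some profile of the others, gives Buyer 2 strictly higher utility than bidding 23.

21

Suppose Buyer 1 bids 4, Buyer 3 bids 4 and Buyer 4 bids 4.
Bid 23: wins, pays 23, utility 23 - 23 = 0.
Bid 21: wins, pays 21, utility 23 - 21 = 2.
So bidding 21 beats truth here (2 > 0).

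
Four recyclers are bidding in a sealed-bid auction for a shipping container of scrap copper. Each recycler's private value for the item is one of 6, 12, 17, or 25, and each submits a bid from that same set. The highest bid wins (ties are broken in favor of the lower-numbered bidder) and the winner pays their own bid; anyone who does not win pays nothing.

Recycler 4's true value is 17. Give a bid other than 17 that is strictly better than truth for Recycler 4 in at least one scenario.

Suppose Recycler 1 bids 6, Recycler 2 bids 6 and Recycler 3 bids 6.
Bid 17: wins, pays 17, utility 17 - 17 = 0.
Bid 12: wins, pays 12, utility 17 - 12 = 5.
So bidding 12 beats truth here (5 > 0).

12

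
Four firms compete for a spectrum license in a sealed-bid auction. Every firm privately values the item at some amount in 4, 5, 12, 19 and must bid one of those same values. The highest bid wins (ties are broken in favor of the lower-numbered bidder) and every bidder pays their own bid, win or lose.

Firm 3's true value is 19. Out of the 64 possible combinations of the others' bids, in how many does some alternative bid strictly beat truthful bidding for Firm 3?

40

Others bid (4, 4, 4): truth gives 0; bid 5 gives 14 > 0. Violating.
Others bid (4, 4, 5): truth gives 0; bid 5 gives 14 > 0. Violating.
Others bid (4, 4, 12): truth gives 0; bid 12 gives 7 > 0. Violating.
Others bid (4, 5, 4): truth gives 0; bid 12 gives 7 > 0. Violating.
Others bid (4, 4, 19): truth gives 0; no alternative beats it.
Others bid (4, 5, 19): truth gives 0; no alternative beats it.
(Checking all 64 profiles: 40 have a profitable deviation, 24 do not.)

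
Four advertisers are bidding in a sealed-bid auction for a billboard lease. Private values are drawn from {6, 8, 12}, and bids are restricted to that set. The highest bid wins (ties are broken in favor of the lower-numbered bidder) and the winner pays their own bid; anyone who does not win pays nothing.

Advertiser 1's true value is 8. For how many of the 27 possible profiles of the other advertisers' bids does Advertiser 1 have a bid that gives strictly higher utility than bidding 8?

Others bid (6, 6, 6): truth gives 0; bid 6 gives 2 > 0. Violating.
Others bid (6, 6, 8): truth gives 0; no alternative beats it.
Others bid (6, 6, 12): truth gives 0; no alternative beats it.
(Checking all 27 profiles: 1 has a profitable deviation, 26 do not.)

1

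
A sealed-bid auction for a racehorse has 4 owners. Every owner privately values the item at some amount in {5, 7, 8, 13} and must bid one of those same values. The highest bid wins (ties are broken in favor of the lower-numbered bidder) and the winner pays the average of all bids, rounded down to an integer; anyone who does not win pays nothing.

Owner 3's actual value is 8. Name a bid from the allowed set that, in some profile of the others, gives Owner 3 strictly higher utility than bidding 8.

13

Suppose Owner 1 bids 5, Owner 2 bids 8 and Owner 4 bids 5.
Bid 8: loses, pays 0, utility 0.
Bid 13: wins, pays 7, utility 8 - 7 = 1.
So bidding 13 beats truth here (1 > 0).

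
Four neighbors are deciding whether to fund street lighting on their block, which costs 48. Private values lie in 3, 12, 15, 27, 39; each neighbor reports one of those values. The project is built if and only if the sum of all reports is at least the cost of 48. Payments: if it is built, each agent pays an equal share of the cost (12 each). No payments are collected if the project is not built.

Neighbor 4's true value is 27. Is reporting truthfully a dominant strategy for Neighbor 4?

No

Consider the case where Neighbor 1 reports 3, Neighbor 2 reports 3 and Neighbor 3 reports 3.
Truthful report 27: project not built, utility 0.
Report 39 instead: project built, pays 12, utility 27 - 12 = 15.
Since 15 > 0, reporting 39 is strictly better here, so truthful reporting is not dominant.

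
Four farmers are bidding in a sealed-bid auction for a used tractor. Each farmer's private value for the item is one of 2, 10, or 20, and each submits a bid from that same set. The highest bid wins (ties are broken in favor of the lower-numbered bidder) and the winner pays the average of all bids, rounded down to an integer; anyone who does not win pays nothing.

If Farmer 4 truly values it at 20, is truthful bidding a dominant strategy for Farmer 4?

Consider the case where Farmer 1 bids 2, Farmer 2 bids 2 and Farmer 3 bids 2.
Truthful bid 20: wins, pays 6, utility 20 - 6 = 14.
Bid 10 instead: wins, pays 4, utility 20 - 4 = 16.
Since 16 > 14, bidding 10 is strictly better here, so truthful bidding is not dominant.

No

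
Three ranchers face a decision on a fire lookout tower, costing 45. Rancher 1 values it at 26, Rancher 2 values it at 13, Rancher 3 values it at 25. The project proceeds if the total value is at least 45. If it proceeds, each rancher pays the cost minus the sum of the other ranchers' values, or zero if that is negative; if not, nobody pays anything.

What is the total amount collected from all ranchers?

Total value 64 ≥ cost 45, so it is built.
Rancher 1: others sum to 38; max(0, 45 - 38) = 7.
Rancher 2: others sum to 51; max(0, 45 - 51) = 0.
Rancher 3: others sum to 39; max(0, 45 - 39) = 6.
Total collected = 7 + 0 + 6 = 13.

13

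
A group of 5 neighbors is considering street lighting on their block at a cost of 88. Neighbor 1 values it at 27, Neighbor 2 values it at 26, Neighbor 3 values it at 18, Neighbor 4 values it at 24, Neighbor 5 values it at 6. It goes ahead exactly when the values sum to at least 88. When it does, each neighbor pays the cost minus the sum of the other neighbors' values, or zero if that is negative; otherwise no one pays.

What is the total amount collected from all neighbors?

Total value 101 ≥ cost 88, so it is built.
Neighbor 1: others sum to 74; max(0, 88 - 74) = 14.
Neighbor 2: others sum to 75; max(0, 88 - 75) = 13.
Neighbor 3: others sum to 83; max(0, 88 - 83) = 5.
Neighbor 4: others sum to 77; max(0, 88 - 77) = 11.
Neighbor 5: others sum to 95; max(0, 88 - 95) = 0.
Total collected = 14 + 13 + 5 + 11 + 0 = 43.

43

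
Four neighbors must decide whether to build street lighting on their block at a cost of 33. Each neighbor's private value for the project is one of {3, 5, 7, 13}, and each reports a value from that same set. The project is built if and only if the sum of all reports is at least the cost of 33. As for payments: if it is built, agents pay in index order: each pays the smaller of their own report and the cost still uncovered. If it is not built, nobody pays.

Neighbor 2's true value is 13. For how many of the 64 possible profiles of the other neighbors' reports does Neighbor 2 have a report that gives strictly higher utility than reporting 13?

13

Others report (3, 13, 13): truth gives 0; report 5 gives 8 > 0. Violating.
Others report (5, 13, 13): truth gives 0; report 3 gives 10 > 0. Violating.
Others report (7, 7, 13): truth gives 0; report 7 gives 6 > 0. Violating.
Others report (7, 13, 7): truth gives 0; report 7 gives 6 > 0. Violating.
Others report (3, 3, 3): truth gives 0; no alternative beats it.
Others report (3, 3, 5): truth gives 0; no alternative beats it.
(Checking all 64 profiles: 13 have a profitable deviation, 51 do not.)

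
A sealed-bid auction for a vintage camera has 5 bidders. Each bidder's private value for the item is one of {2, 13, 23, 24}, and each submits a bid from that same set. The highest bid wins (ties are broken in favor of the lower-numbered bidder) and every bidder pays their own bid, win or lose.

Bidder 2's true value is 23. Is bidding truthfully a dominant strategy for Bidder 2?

Consider the case where Bidder 1 bids 2, Bidder 3 bids 2, Bidder 4 bids 2 and Bidder 5 bids 2.
Truthful bid 23: wins, pays 23, utility 23 - 23 = 0.
Bid 13 instead: wins, pays 13, utility 23 - 13 = 10.
Since 10 > 0, bidding 13 is strictly better here, so truthful bidding is not dominant.

No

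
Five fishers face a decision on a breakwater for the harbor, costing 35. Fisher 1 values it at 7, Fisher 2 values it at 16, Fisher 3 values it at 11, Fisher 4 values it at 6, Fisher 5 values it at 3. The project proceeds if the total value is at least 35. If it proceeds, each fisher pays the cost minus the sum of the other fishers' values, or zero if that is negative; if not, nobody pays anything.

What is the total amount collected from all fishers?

11

Total value 43 ≥ cost 35, so it is built.
Fisher 1: others sum to 36; max(0, 35 - 36) = 0.
Fisher 2: others sum to 27; max(0, 35 - 27) = 8.
Fisher 3: others sum to 32; max(0, 35 - 32) = 3.
Fisher 4: others sum to 37; max(0, 35 - 37) = 0.
Fisher 5: others sum to 40; max(0, 35 - 40) = 0.
Total collected = 0 + 8 + 3 + 0 + 0 = 11.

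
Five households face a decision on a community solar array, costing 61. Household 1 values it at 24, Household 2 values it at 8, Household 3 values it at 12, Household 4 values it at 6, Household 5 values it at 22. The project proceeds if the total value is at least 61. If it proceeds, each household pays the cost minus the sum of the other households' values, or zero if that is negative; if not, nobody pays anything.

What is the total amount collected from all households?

25

Total value 72 ≥ cost 61, so it is built.
Household 1: others sum to 48; max(0, 61 - 48) = 13.
Household 2: others sum to 64; max(0, 61 - 64) = 0.
Household 3: others sum to 60; max(0, 61 - 60) = 1.
Household 4: others sum to 66; max(0, 61 - 66) = 0.
Household 5: others sum to 50; max(0, 61 - 50) = 11.
Total collected = 13 + 0 + 1 + 0 + 11 = 25.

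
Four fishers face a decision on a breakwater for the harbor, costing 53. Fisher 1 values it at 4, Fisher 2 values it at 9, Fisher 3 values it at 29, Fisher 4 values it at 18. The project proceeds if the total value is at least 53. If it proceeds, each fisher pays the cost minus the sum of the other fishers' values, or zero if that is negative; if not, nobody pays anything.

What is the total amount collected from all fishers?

Total value 60 ≥ cost 53, so it is built.
Fisher 1: others sum to 56; max(0, 53 - 56) = 0.
Fisher 2: others sum to 51; max(0, 53 - 51) = 2.
Fisher 3: others sum to 31; max(0, 53 - 31) = 22.
Fisher 4: others sum to 42; max(0, 53 - 42) = 11.
Total collected = 0 + 2 + 22 + 11 = 35.

35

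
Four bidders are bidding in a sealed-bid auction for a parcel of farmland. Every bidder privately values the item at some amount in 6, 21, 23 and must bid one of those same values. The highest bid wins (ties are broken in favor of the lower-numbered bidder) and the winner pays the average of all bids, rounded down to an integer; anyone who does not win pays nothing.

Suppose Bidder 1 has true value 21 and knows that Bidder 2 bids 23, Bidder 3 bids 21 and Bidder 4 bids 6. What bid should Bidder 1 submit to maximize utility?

23

Bid 6: loses, pays 0, utility 0.
Bid 21: loses, pays 0, utility 0.
Bid 23: wins, pays 18, utility 21 - 18 = 3.
The best choice is 23 with utility 3.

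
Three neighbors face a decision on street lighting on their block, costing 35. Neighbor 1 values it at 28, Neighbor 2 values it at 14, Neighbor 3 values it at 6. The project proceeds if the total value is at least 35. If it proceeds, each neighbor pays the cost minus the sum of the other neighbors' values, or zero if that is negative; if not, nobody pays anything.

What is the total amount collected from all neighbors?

16

Total value 48 ≥ cost 35, so it is built.
Neighbor 1: others sum to 20; max(0, 35 - 20) = 15.
Neighbor 2: others sum to 34; max(0, 35 - 34) = 1.
Neighbor 3: others sum to 42; max(0, 35 - 42) = 0.
Total collected = 15 + 1 + 0 = 16.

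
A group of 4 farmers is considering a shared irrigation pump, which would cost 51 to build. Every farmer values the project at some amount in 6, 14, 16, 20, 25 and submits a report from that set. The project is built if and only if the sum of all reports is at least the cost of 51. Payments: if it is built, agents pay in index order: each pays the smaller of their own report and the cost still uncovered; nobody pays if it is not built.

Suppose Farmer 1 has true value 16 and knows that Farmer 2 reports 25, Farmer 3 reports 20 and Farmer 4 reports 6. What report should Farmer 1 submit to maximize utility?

Report 6: project built, pays 6, utility 16 - 6 = 10.
Report 14: project built, pays 14, utility 16 - 14 = 2.
Report 16: project built, pays 16, utility 16 - 16 = 0.
Report 20: project built, pays 20, utility 16 - 20 = -4.
Report 25: project built, pays 25, utility 16 - 25 = -9.
The best choice is 6 with utility 10.

6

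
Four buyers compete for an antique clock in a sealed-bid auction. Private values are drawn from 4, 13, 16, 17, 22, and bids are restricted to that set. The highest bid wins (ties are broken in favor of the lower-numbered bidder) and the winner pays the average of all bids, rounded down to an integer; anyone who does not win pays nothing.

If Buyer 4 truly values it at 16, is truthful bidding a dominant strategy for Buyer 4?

Consider the case where Buyer 1 bids 4, Buyer 2 bids 4 and Buyer 3 bids 4.
Truthful bid 16: wins, pays 7, utility 16 - 7 = 9.
Bid 13 instead: wins, pays 6, utility 16 - 6 = 10.
Since 10 > 9, bidding 13 is strictly better here, so truthful bidding is not dominant.

No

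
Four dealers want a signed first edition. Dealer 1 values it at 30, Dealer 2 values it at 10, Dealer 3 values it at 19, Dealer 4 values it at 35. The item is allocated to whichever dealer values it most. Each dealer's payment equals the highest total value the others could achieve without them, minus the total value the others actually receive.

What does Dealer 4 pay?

30

Dealer 4 has the highest value and receives the item.
Without Dealer 4, the item would go to the next-highest value, 30, so the others could achieve 30.
With Dealer 4 present and winning, the others receive nothing, so their total is 0.
Payment = 30 - 0 = 30.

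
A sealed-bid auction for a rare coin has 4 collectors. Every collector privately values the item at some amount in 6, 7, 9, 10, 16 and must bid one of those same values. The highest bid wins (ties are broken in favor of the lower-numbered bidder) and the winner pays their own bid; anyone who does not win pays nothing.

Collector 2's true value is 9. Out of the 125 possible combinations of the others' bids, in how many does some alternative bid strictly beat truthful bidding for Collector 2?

4

Others bid (6, 6, 6): truth gives 0; bid 7 gives 2 > 0. Violating.
Others bid (6, 6, 7): truth gives 0; bid 7 gives 2 > 0. Violating.
Others bid (6, 7, 6): truth gives 0; bid 7 gives 2 > 0. Violating.
Others bid (6, 7, 7): truth gives 0; bid 7 gives 2 > 0. Violating.
Others bid (6, 6, 9): truth gives 0; no alternative beats it.
Others bid (6, 6, 10): truth gives 0; no alternative beats it.
(Checking all 125 profiles: 4 have a profitable deviation, 121 do not.)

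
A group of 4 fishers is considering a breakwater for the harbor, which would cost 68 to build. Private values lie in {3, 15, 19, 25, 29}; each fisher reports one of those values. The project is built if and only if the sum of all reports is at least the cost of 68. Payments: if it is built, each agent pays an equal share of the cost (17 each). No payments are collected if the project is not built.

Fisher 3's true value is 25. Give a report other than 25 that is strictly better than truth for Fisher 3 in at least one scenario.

29

Suppose Fisher 1 reports 3, Fisher 2 reports 19 and Fisher 4 reports 19.
Report 25: project not built, utility 0.
Report 29: project built, pays 17, utility 25 - 17 = 8.
So reporting 29 beats truth here (8 > 0).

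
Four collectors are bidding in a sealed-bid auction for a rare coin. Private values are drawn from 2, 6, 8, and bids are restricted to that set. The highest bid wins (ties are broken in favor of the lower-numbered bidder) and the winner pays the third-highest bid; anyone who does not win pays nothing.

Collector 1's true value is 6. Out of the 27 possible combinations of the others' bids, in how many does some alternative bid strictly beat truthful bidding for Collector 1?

3

Others bid (2, 2, 8): truth gives 0; bid 8 gives 4 > 0. Violating.
Others bid (2, 8, 2): truth gives 0; bid 8 gives 4 > 0. Violating.
Others bid (8, 2, 2): truth gives 0; bid 8 gives 4 > 0. Violating.
Others bid (2, 2, 2): truth gives 4; no alternative beats it.
Others bid (2, 2, 6): truth gives 4; no alternative beats it.
(Checking all 27 profiles: 3 have a profitable deviation, 24 do not.)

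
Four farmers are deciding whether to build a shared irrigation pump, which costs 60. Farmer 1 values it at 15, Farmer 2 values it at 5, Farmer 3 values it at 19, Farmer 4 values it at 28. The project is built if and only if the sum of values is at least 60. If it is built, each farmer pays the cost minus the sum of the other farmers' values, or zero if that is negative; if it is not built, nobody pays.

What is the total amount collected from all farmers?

Total value 67 ≥ cost 60, so it is built.
Farmer 1: others sum to 52; max(0, 60 - 52) = 8.
Farmer 2: others sum to 62; max(0, 60 - 62) = 0.
Farmer 3: others sum to 48; max(0, 60 - 48) = 12.
Farmer 4: others sum to 39; max(0, 60 - 39) = 21.
Total collected = 8 + 0 + 12 + 21 = 41.

41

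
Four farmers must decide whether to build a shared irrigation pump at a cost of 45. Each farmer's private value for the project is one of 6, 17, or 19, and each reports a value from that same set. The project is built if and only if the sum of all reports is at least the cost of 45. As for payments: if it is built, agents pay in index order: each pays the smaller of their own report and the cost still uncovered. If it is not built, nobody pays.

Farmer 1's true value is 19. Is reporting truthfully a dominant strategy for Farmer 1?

No

Consider the case where Farmer 2 reports 6, Farmer 3 reports 6 and Farmer 4 reports 17.
Truthful report 19: project built, pays 19, utility 19 - 19 = 0.
Report 17 instead: project built, pays 17, utility 19 - 17 = 2.
Since 2 > 0, reporting 17 is strictly better here, so truthful reporting is not dominant.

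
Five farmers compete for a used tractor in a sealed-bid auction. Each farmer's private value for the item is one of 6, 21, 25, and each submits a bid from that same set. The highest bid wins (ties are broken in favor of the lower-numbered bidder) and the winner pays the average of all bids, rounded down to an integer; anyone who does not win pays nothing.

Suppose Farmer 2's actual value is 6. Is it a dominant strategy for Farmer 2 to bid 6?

Yes

Check each profile of the others' bids and compare truth against every alternative bid.
Others bid (6, 21, 21, 21): truth gives 0, best alternative gives -12.
Others bid (6, 6, 21, 21): truth gives 0, best alternative gives -9.
Others bid (6, 21, 6, 21): truth gives 0, best alternative gives -9.
Others bid (6, 21, 21, 6): truth gives 0, best alternative gives -9.
Others bid (6, 6, 6, 21): truth gives 0, best alternative gives -6.
Others bid (6, 6, 21, 6): truth gives 0, best alternative gives -6.
(Remaining 75 profiles checked similarly; truth is weakly best in each.)
In every case the truthful bid is at least as good as any alternative, so it is a dominant strategy.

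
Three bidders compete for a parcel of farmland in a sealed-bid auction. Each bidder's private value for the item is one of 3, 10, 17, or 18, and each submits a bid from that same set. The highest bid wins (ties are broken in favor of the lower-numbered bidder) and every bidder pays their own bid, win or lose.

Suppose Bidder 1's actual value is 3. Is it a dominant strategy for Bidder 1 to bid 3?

Check each profile of the others' bids and compare truth against every alternative bid.
Others bid (3, 3): truth gives 0, best alternative gives -7.
Others bid (3, 17): truth gives -3, best alternative gives -10.
Others bid (3, 18): truth gives -3, best alternative gives -10.
Others bid (10, 17): truth gives -3, best alternative gives -10.
Others bid (10, 18): truth gives -3, best alternative gives -10.
Others bid (17, 3): truth gives -3, best alternative gives -10.
(Remaining 10 profiles checked similarly; truth is weakly best in each.)
In every case the truthful bid is at least as good as any alternative, so it is a dominant strategy.

Yes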